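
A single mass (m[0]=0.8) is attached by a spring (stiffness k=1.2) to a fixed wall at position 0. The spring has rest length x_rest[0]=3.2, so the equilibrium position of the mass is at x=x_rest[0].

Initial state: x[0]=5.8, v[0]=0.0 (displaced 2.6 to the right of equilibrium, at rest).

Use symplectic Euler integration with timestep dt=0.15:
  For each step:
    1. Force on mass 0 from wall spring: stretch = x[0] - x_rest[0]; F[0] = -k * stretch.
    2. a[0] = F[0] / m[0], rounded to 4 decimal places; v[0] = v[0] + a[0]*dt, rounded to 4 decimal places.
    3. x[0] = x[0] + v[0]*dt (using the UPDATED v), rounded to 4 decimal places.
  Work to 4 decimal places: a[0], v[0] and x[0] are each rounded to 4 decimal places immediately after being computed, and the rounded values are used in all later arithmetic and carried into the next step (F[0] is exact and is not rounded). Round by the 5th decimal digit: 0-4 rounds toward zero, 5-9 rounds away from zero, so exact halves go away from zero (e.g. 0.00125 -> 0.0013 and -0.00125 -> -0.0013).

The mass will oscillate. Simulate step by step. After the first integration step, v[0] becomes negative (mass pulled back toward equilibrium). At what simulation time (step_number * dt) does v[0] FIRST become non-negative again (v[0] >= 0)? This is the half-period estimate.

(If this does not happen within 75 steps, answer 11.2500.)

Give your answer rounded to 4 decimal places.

Answer: 2.7000

Derivation:
Step 0: x=[5.8000] v=[0.0000]
Step 1: x=[5.7123] v=[-0.5850]
Step 2: x=[5.5398] v=[-1.1503]
Step 3: x=[5.2883] v=[-1.6768]
Step 4: x=[4.9663] v=[-2.1467]
Step 5: x=[4.5847] v=[-2.5441]
Step 6: x=[4.1563] v=[-2.8557]
Step 7: x=[3.6957] v=[-3.0709]
Step 8: x=[3.2183] v=[-3.1824]
Step 9: x=[2.7403] v=[-3.1865]
Step 10: x=[2.2778] v=[-3.0831]
Step 11: x=[1.8465] v=[-2.8756]
Step 12: x=[1.4608] v=[-2.5711]
Step 13: x=[1.1338] v=[-2.1798]
Step 14: x=[0.8766] v=[-1.7149]
Step 15: x=[0.6978] v=[-1.1921]
Step 16: x=[0.6034] v=[-0.6291]
Step 17: x=[0.5967] v=[-0.0449]
Step 18: x=[0.6778] v=[0.5409]
First v>=0 after going negative at step 18, time=2.7000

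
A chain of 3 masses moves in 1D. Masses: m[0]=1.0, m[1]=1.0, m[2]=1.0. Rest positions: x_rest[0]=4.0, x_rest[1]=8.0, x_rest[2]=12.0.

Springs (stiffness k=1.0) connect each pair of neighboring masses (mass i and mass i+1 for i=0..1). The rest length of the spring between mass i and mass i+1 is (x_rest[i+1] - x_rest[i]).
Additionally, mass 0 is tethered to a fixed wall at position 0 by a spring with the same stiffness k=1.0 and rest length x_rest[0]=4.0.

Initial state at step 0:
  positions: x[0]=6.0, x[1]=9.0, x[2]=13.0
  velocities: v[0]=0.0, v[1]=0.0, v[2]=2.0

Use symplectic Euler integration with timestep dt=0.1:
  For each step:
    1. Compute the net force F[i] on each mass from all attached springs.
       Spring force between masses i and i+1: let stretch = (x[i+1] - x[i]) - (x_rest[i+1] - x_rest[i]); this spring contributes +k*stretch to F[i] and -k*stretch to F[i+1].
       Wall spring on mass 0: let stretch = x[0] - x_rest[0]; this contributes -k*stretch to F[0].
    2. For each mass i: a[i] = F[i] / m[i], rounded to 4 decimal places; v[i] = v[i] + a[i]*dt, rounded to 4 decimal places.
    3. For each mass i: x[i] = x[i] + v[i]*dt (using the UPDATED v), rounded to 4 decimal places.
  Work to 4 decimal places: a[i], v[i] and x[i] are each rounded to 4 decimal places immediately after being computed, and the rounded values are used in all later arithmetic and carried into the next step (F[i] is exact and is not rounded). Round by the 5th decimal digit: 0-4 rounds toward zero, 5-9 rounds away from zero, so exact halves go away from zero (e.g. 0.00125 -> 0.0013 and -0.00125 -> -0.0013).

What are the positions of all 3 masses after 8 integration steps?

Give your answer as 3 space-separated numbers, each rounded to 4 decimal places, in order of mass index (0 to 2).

Step 0: x=[6.0000 9.0000 13.0000] v=[0.0000 0.0000 2.0000]
Step 1: x=[5.9700 9.0100 13.2000] v=[-0.3000 0.1000 2.0000]
Step 2: x=[5.9107 9.0315 13.3981] v=[-0.5930 0.2150 1.9810]
Step 3: x=[5.8235 9.0655 13.5925] v=[-0.8720 0.3396 1.9443]
Step 4: x=[5.7105 9.1123 13.7817] v=[-1.1302 0.4681 1.8916]
Step 5: x=[5.5744 9.1718 13.9642] v=[-1.3611 0.5949 1.8247]
Step 6: x=[5.4185 9.2432 14.1388] v=[-1.5588 0.7144 1.7455]
Step 7: x=[5.2467 9.3254 14.3044] v=[-1.7182 0.8215 1.6559]
Step 8: x=[5.0632 9.4166 14.4602] v=[-1.8350 0.9115 1.5580]

Answer: 5.0632 9.4166 14.4602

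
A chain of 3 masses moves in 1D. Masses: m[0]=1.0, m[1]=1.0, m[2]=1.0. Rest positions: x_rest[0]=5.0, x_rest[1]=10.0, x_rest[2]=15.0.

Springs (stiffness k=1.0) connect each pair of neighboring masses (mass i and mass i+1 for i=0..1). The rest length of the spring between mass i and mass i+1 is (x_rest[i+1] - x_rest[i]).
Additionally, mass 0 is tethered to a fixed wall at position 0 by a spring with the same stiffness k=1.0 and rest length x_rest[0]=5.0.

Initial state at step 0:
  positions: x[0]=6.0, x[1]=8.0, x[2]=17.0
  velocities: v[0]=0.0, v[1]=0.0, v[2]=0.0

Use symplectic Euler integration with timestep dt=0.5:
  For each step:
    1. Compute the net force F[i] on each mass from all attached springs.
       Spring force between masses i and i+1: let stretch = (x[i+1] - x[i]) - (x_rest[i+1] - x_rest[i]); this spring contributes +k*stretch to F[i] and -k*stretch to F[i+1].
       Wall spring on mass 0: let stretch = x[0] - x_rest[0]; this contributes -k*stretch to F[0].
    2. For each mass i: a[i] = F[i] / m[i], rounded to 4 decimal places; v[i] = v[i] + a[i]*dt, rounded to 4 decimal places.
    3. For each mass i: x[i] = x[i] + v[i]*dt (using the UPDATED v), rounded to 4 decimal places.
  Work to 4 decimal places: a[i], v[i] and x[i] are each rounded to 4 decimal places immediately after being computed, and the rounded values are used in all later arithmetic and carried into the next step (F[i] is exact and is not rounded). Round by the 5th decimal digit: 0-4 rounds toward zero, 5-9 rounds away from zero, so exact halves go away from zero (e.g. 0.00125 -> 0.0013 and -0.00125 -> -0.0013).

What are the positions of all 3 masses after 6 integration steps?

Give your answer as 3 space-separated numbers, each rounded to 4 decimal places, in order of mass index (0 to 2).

Answer: 7.2630 8.0588 15.6523

Derivation:
Step 0: x=[6.0000 8.0000 17.0000] v=[0.0000 0.0000 0.0000]
Step 1: x=[5.0000 9.7500 16.0000] v=[-2.0000 3.5000 -2.0000]
Step 2: x=[3.9375 11.8750 14.6875] v=[-2.1250 4.2500 -2.6250]
Step 3: x=[3.8750 12.7188 13.9219] v=[-0.1250 1.6875 -1.5313]
Step 4: x=[5.0547 11.6524 14.1055] v=[2.3594 -2.1329 0.3672]
Step 5: x=[6.6202 9.5498 14.9259] v=[3.1309 -4.2052 1.6407]
Step 6: x=[7.2630 8.0588 15.6523] v=[1.2856 -2.9820 1.4527]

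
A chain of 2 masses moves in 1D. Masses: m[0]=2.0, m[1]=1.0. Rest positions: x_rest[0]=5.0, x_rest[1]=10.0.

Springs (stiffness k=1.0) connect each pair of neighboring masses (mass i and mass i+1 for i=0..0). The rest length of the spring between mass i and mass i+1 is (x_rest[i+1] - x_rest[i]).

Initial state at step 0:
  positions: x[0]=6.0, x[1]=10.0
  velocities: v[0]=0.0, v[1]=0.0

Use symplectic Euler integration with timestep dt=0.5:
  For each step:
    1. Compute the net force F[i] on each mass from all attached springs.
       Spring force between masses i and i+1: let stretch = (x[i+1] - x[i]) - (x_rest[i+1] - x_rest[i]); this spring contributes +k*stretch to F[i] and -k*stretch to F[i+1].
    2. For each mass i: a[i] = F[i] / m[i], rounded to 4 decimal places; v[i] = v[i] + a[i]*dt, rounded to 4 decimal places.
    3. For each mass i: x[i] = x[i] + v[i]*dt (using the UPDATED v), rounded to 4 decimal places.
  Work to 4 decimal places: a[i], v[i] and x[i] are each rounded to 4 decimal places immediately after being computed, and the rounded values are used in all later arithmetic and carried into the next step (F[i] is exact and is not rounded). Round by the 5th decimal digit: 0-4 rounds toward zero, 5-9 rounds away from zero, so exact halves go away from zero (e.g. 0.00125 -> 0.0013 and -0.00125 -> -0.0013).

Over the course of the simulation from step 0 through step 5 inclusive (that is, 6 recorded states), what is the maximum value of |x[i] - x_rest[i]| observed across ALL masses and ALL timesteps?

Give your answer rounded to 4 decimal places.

Answer: 1.3396

Derivation:
Step 0: x=[6.0000 10.0000] v=[0.0000 0.0000]
Step 1: x=[5.8750 10.2500] v=[-0.2500 0.5000]
Step 2: x=[5.6719 10.6563] v=[-0.4063 0.8125]
Step 3: x=[5.4668 11.0665] v=[-0.4102 0.8203]
Step 4: x=[5.3367 11.3268] v=[-0.2603 0.5205]
Step 5: x=[5.3303 11.3396] v=[-0.0128 0.0255]
Max displacement = 1.3396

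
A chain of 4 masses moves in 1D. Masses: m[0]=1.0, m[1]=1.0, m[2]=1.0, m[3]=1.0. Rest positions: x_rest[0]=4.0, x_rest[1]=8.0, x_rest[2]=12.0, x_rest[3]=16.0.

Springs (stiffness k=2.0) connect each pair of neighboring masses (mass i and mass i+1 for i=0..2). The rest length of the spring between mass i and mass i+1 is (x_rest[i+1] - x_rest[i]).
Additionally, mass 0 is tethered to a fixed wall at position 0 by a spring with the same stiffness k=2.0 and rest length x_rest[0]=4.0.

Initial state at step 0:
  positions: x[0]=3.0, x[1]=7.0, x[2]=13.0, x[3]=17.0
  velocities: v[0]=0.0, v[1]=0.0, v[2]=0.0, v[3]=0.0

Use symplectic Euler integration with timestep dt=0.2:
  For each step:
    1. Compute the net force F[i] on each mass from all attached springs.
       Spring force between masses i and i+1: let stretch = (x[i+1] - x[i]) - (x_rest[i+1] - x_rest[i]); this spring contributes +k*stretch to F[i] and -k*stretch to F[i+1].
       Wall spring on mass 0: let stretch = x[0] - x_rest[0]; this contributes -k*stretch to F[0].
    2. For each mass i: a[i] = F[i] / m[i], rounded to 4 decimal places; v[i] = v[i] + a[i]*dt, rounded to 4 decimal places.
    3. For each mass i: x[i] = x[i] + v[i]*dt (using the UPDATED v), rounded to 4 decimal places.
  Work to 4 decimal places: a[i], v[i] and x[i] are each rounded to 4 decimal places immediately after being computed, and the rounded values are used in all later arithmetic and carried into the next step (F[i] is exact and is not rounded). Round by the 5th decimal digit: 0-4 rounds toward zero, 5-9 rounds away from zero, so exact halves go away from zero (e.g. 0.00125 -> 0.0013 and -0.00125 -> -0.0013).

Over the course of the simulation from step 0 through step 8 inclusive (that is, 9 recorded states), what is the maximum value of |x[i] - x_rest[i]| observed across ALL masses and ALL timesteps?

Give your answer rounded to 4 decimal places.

Answer: 1.1328

Derivation:
Step 0: x=[3.0000 7.0000 13.0000 17.0000] v=[0.0000 0.0000 0.0000 0.0000]
Step 1: x=[3.0800 7.1600 12.8400 17.0000] v=[0.4000 0.8000 -0.8000 0.0000]
Step 2: x=[3.2400 7.4480 12.5584 16.9872] v=[0.8000 1.4400 -1.4080 -0.0640]
Step 3: x=[3.4774 7.8082 12.2223 16.9401] v=[1.1872 1.8010 -1.6806 -0.2355]
Step 4: x=[3.7831 8.1751 11.9105 16.8356] v=[1.5286 1.8343 -1.5591 -0.5226]
Step 5: x=[4.1375 8.4894 11.6939 16.6571] v=[1.7722 1.5717 -1.0832 -0.8926]
Step 6: x=[4.5091 8.7119 11.6180 16.4015] v=[1.8580 1.1127 -0.3797 -1.2779]
Step 7: x=[4.8562 8.8307 11.6923 16.0832] v=[1.7355 0.5940 0.3713 -1.5913]
Step 8: x=[5.1328 8.8605 11.8889 15.7337] v=[1.3828 0.1488 0.9830 -1.7477]
Max displacement = 1.1328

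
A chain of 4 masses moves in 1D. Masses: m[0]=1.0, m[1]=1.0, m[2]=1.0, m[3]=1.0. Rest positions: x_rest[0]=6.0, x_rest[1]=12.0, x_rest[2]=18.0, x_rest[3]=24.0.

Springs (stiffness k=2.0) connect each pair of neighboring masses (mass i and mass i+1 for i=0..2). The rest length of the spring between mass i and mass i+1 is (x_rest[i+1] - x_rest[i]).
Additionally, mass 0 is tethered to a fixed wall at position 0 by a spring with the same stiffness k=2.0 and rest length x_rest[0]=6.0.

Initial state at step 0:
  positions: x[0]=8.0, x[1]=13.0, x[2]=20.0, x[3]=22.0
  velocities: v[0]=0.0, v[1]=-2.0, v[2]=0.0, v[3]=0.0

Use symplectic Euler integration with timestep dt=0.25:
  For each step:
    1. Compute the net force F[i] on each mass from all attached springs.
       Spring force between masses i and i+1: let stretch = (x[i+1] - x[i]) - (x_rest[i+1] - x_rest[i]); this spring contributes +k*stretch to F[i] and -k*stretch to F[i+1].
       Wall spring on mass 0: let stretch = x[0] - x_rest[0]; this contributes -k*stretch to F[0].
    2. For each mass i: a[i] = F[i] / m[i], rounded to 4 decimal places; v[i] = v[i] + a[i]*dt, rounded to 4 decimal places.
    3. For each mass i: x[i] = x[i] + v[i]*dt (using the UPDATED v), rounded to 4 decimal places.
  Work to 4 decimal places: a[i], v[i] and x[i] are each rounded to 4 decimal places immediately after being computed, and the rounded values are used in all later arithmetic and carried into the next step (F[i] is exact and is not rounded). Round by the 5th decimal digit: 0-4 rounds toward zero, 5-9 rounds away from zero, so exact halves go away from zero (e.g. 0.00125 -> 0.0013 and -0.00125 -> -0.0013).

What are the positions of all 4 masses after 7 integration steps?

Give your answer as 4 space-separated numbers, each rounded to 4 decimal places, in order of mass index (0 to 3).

Step 0: x=[8.0000 13.0000 20.0000 22.0000] v=[0.0000 -2.0000 0.0000 0.0000]
Step 1: x=[7.6250 12.7500 19.3750 22.5000] v=[-1.5000 -1.0000 -2.5000 2.0000]
Step 2: x=[6.9375 12.6875 18.3125 23.3594] v=[-2.7500 -0.2500 -4.2500 3.4375]
Step 3: x=[6.1016 12.6094 17.1777 24.3379] v=[-3.3438 -0.3125 -4.5391 3.9141]
Step 4: x=[5.3164 12.2888 16.3669 25.1714] v=[-3.1407 -1.2823 -3.2432 3.3340]
Step 5: x=[4.7382 11.6064 16.1469 25.6544] v=[-2.3127 -2.7295 -0.8800 1.9318]
Step 6: x=[4.4263 10.6331 16.5478 25.6989] v=[-1.2477 -3.8934 1.6035 0.1781]
Step 7: x=[4.3369 9.6232 17.3532 25.3495] v=[-0.3575 -4.0395 3.2217 -1.3975]

Answer: 4.3369 9.6232 17.3532 25.3495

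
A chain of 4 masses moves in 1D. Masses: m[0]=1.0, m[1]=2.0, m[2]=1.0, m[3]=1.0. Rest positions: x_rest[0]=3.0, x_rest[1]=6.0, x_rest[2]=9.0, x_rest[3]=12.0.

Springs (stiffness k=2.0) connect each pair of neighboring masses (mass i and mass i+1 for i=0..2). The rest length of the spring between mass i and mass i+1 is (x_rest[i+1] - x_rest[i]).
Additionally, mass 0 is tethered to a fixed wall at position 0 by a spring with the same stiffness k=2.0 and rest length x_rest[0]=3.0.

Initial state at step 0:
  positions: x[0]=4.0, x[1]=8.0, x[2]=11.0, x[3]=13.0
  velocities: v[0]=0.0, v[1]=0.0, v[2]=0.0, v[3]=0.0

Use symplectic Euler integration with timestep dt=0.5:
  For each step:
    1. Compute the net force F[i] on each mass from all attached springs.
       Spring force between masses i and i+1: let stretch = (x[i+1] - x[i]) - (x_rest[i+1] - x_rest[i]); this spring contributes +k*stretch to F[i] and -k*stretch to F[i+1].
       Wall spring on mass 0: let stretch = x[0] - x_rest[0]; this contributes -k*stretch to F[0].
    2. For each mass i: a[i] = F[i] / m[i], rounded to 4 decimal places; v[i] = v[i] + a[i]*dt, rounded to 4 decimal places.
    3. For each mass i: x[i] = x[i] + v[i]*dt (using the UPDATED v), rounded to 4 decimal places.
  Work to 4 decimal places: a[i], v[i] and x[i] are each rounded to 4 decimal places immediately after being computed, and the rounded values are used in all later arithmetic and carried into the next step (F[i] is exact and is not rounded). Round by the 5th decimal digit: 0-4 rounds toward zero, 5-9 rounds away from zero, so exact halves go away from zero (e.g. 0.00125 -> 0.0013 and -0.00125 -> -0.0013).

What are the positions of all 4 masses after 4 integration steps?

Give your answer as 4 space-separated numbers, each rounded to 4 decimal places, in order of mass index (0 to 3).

Step 0: x=[4.0000 8.0000 11.0000 13.0000] v=[0.0000 0.0000 0.0000 0.0000]
Step 1: x=[4.0000 7.7500 10.5000 13.5000] v=[0.0000 -0.5000 -1.0000 1.0000]
Step 2: x=[3.8750 7.2500 10.1250 14.0000] v=[-0.2500 -1.0000 -0.7500 1.0000]
Step 3: x=[3.5000 6.6250 10.2500 14.0625] v=[-0.7500 -1.2500 0.2500 0.1250]
Step 4: x=[2.9375 6.1250 10.4688 13.7188] v=[-1.1250 -1.0000 0.4375 -0.6875]

Answer: 2.9375 6.1250 10.4688 13.7188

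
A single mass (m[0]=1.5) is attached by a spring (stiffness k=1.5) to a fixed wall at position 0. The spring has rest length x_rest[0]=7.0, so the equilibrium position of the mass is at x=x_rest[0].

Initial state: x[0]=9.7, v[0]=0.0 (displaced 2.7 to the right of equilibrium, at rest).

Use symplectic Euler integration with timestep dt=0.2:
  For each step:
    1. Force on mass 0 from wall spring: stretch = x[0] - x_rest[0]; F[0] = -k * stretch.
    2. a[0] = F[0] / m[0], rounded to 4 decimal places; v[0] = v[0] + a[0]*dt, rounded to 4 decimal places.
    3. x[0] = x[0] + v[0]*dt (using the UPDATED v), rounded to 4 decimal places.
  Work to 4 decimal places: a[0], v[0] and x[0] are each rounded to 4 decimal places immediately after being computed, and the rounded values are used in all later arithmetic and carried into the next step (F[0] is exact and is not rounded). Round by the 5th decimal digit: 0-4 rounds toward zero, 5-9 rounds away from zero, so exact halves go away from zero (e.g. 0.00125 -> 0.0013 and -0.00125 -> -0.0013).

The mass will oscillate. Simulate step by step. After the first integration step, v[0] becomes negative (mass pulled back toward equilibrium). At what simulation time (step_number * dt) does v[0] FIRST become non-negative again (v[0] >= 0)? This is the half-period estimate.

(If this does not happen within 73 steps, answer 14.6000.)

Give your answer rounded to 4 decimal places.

Step 0: x=[9.7000] v=[0.0000]
Step 1: x=[9.5920] v=[-0.5400]
Step 2: x=[9.3803] v=[-1.0584]
Step 3: x=[9.0734] v=[-1.5345]
Step 4: x=[8.6836] v=[-1.9492]
Step 5: x=[8.2264] v=[-2.2859]
Step 6: x=[7.7202] v=[-2.5312]
Step 7: x=[7.1852] v=[-2.6752]
Step 8: x=[6.6428] v=[-2.7122]
Step 9: x=[6.1146] v=[-2.6408]
Step 10: x=[5.6219] v=[-2.4637]
Step 11: x=[5.1843] v=[-2.1881]
Step 12: x=[4.8193] v=[-1.8250]
Step 13: x=[4.5415] v=[-1.3889]
Step 14: x=[4.3621] v=[-0.8972]
Step 15: x=[4.2882] v=[-0.3696]
Step 16: x=[4.3228] v=[0.1728]
First v>=0 after going negative at step 16, time=3.2000

Answer: 3.2000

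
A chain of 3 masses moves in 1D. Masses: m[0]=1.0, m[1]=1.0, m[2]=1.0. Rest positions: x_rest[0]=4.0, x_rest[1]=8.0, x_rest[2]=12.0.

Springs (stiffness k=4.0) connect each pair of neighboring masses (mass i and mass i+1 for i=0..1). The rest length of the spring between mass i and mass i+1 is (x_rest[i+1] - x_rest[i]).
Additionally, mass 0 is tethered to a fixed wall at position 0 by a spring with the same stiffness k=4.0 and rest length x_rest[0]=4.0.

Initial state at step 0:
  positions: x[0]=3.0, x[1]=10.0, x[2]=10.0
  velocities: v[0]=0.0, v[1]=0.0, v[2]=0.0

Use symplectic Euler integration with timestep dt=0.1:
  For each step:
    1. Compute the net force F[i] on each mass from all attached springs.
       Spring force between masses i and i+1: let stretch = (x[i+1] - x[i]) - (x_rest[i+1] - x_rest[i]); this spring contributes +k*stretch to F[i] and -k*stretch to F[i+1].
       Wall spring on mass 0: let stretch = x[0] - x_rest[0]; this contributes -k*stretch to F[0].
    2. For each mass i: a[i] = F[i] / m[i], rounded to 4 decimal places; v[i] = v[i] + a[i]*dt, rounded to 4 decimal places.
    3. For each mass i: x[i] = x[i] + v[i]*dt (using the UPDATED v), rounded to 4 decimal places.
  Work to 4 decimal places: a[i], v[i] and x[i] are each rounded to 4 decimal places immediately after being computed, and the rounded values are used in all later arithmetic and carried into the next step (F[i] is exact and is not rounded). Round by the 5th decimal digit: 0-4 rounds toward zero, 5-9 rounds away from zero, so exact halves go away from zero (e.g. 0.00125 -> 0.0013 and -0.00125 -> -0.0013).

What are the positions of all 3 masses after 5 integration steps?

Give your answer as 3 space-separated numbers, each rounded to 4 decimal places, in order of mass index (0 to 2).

Answer: 4.6492 6.9117 11.8408

Derivation:
Step 0: x=[3.0000 10.0000 10.0000] v=[0.0000 0.0000 0.0000]
Step 1: x=[3.1600 9.7200 10.1600] v=[1.6000 -2.8000 1.6000]
Step 2: x=[3.4560 9.1952 10.4624] v=[2.9600 -5.2480 3.0240]
Step 3: x=[3.8433 8.4915 10.8741] v=[3.8733 -7.0368 4.1171]
Step 4: x=[4.2628 7.6972 11.3505] v=[4.1953 -7.9430 4.7641]
Step 5: x=[4.6492 6.9117 11.8408] v=[3.8639 -7.8554 4.9028]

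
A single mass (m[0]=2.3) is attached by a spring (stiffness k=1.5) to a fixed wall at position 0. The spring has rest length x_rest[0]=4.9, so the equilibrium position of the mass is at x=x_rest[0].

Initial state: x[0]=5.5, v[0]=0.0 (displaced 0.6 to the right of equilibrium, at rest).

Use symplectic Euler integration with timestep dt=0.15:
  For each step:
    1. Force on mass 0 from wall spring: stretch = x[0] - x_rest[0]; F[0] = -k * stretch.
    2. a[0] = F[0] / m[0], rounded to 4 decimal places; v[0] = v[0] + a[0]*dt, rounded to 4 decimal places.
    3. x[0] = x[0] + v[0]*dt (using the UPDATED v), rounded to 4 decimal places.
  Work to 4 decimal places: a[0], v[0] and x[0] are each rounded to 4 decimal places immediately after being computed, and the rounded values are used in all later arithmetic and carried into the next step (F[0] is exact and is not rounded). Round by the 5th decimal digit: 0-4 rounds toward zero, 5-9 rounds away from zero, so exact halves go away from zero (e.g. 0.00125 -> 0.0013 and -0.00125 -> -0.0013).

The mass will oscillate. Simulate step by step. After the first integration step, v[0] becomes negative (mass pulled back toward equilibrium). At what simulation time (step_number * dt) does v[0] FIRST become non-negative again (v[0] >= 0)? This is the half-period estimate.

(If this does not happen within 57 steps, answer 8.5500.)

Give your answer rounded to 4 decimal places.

Answer: 3.9000

Derivation:
Step 0: x=[5.5000] v=[0.0000]
Step 1: x=[5.4912] v=[-0.0587]
Step 2: x=[5.4737] v=[-0.1165]
Step 3: x=[5.4478] v=[-0.1726]
Step 4: x=[5.4139] v=[-0.2262]
Step 5: x=[5.3724] v=[-0.2765]
Step 6: x=[5.3240] v=[-0.3227]
Step 7: x=[5.2694] v=[-0.3642]
Step 8: x=[5.2094] v=[-0.4003]
Step 9: x=[5.1448] v=[-0.4306]
Step 10: x=[5.0766] v=[-0.4546]
Step 11: x=[5.0058] v=[-0.4719]
Step 12: x=[4.9335] v=[-0.4823]
Step 13: x=[4.8607] v=[-0.4856]
Step 14: x=[4.7884] v=[-0.4818]
Step 15: x=[4.7178] v=[-0.4709]
Step 16: x=[4.6498] v=[-0.4531]
Step 17: x=[4.5855] v=[-0.4286]
Step 18: x=[4.5258] v=[-0.3978]
Step 19: x=[4.4716] v=[-0.3612]
Step 20: x=[4.4237] v=[-0.3193]
Step 21: x=[4.3828] v=[-0.2727]
Step 22: x=[4.3495] v=[-0.2221]
Step 23: x=[4.3243] v=[-0.1683]
Step 24: x=[4.3075] v=[-0.1120]
Step 25: x=[4.2994] v=[-0.0540]
Step 26: x=[4.3001] v=[0.0048]
First v>=0 after going negative at step 26, time=3.9000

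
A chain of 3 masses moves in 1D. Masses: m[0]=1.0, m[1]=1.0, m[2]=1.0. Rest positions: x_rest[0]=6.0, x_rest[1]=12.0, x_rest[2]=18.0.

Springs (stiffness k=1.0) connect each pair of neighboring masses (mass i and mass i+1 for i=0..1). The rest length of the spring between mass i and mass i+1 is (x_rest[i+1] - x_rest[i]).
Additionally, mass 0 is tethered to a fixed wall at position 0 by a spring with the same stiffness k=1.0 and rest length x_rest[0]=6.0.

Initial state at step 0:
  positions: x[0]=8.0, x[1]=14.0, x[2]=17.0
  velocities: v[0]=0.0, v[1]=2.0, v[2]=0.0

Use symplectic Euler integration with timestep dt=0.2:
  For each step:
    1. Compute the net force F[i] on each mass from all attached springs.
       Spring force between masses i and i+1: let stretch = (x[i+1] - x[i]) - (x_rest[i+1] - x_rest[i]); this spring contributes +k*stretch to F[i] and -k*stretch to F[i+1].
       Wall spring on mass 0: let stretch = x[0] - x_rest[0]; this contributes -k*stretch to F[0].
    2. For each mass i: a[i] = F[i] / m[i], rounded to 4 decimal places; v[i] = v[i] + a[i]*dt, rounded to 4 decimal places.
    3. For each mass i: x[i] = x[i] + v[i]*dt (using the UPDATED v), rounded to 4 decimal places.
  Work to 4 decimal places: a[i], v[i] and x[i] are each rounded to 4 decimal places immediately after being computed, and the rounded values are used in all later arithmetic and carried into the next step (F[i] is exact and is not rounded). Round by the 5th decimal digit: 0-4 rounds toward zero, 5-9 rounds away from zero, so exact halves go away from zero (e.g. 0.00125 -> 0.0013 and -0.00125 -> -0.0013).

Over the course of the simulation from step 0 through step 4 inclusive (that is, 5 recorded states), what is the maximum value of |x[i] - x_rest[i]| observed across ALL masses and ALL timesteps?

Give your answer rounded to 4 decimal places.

Answer: 2.4192

Derivation:
Step 0: x=[8.0000 14.0000 17.0000] v=[0.0000 2.0000 0.0000]
Step 1: x=[7.9200 14.2800 17.1200] v=[-0.4000 1.4000 0.6000]
Step 2: x=[7.7776 14.4192 17.3664] v=[-0.7120 0.6960 1.2320]
Step 3: x=[7.5898 14.4106 17.7349] v=[-0.9392 -0.0429 1.8426]
Step 4: x=[7.3712 14.2622 18.2104] v=[-1.0930 -0.7422 2.3777]
Max displacement = 2.4192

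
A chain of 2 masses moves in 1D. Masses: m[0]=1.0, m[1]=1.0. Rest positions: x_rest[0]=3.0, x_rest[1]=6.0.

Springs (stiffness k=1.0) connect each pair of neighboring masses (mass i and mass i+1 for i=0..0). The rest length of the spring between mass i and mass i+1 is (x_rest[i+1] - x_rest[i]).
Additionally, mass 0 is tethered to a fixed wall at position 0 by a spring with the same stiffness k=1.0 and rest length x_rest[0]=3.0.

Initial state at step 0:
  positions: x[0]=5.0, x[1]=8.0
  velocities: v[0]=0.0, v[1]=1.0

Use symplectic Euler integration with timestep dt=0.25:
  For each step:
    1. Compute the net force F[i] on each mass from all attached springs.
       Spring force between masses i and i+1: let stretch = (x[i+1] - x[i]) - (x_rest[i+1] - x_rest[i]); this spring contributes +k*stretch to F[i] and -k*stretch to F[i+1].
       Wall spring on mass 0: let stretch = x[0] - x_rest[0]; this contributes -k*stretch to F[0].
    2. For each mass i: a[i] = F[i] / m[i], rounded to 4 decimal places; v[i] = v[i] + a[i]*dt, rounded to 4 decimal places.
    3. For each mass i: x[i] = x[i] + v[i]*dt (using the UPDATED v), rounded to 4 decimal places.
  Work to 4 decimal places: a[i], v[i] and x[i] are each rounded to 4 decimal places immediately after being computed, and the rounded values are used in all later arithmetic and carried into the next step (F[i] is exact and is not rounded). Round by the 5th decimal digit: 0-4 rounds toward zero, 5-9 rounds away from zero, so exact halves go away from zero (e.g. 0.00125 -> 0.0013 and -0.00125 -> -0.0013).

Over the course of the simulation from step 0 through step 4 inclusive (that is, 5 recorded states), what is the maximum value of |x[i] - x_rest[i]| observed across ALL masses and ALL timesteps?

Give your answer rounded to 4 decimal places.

Step 0: x=[5.0000 8.0000] v=[0.0000 1.0000]
Step 1: x=[4.8750 8.2500] v=[-0.5000 1.0000]
Step 2: x=[4.6563 8.4766] v=[-0.8750 0.9063]
Step 3: x=[4.3853 8.6519] v=[-1.0840 0.7012]
Step 4: x=[4.1069 8.7481] v=[-1.1137 0.3846]
Max displacement = 2.7481

Answer: 2.7481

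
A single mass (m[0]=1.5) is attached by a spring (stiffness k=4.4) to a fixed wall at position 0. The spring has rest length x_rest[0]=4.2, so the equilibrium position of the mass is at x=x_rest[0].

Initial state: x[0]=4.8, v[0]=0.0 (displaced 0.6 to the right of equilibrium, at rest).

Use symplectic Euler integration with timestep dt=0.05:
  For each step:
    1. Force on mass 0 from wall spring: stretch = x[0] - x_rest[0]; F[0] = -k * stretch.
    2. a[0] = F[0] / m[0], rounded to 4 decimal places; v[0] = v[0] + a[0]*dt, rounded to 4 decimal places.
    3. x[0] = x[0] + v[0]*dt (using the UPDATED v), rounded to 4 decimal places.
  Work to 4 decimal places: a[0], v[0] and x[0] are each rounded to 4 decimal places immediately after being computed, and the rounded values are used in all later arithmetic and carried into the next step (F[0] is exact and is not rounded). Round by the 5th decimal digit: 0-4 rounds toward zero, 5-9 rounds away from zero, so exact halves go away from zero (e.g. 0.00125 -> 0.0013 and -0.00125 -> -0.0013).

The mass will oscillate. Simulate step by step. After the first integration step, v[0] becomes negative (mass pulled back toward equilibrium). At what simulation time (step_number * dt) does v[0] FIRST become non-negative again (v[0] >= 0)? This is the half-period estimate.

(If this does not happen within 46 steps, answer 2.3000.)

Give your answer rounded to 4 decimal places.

Step 0: x=[4.8000] v=[0.0000]
Step 1: x=[4.7956] v=[-0.0880]
Step 2: x=[4.7868] v=[-0.1754]
Step 3: x=[4.7737] v=[-0.2615]
Step 4: x=[4.7564] v=[-0.3456]
Step 5: x=[4.7350] v=[-0.4272]
Step 6: x=[4.7097] v=[-0.5057]
Step 7: x=[4.6807] v=[-0.5805]
Step 8: x=[4.6482] v=[-0.6510]
Step 9: x=[4.6124] v=[-0.7167]
Step 10: x=[4.5735] v=[-0.7772]
Step 11: x=[4.5319] v=[-0.8320]
Step 12: x=[4.4879] v=[-0.8807]
Step 13: x=[4.4418] v=[-0.9229]
Step 14: x=[4.3939] v=[-0.9584]
Step 15: x=[4.3446] v=[-0.9868]
Step 16: x=[4.2942] v=[-1.0080]
Step 17: x=[4.2431] v=[-1.0218]
Step 18: x=[4.1917] v=[-1.0281]
Step 19: x=[4.1404] v=[-1.0269]
Step 20: x=[4.0895] v=[-1.0182]
Step 21: x=[4.0394] v=[-1.0020]
Step 22: x=[3.9905] v=[-0.9784]
Step 23: x=[3.9431] v=[-0.9477]
Step 24: x=[3.8976] v=[-0.9100]
Step 25: x=[3.8543] v=[-0.8657]
Step 26: x=[3.8136] v=[-0.8150]
Step 27: x=[3.7757] v=[-0.7583]
Step 28: x=[3.7409] v=[-0.6961]
Step 29: x=[3.7095] v=[-0.6288]
Step 30: x=[3.6817] v=[-0.5569]
Step 31: x=[3.6577] v=[-0.4809]
Step 32: x=[3.6376] v=[-0.4014]
Step 33: x=[3.6217] v=[-0.3189]
Step 34: x=[3.6100] v=[-0.2341]
Step 35: x=[3.6026] v=[-0.1476]
Step 36: x=[3.5996] v=[-0.0600]
Step 37: x=[3.6010] v=[0.0281]
First v>=0 after going negative at step 37, time=1.8500

Answer: 1.8500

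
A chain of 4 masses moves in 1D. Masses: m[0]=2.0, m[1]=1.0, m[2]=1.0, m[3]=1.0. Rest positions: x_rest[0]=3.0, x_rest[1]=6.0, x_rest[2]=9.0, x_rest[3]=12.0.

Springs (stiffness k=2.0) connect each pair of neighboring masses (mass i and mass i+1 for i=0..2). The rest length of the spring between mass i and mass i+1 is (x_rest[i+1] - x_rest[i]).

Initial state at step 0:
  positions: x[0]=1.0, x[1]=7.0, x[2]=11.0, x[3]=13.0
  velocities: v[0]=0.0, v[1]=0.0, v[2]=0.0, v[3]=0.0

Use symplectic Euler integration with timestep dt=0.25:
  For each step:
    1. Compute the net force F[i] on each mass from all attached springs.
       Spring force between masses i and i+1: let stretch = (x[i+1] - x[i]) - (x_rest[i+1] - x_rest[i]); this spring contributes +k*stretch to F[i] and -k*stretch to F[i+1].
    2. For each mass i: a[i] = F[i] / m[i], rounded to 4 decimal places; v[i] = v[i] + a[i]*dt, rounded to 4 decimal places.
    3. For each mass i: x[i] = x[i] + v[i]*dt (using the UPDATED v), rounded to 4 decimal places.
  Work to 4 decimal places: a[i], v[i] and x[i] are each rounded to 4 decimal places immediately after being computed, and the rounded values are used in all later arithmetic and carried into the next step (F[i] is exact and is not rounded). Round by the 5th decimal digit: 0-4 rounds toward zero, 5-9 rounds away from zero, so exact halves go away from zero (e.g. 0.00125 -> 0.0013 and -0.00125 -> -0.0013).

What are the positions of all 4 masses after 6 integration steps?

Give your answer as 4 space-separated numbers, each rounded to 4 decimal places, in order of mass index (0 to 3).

Answer: 3.4103 4.7262 8.2442 13.2093

Derivation:
Step 0: x=[1.0000 7.0000 11.0000 13.0000] v=[0.0000 0.0000 0.0000 0.0000]
Step 1: x=[1.1875 6.7500 10.7500 13.1250] v=[0.7500 -1.0000 -1.0000 0.5000]
Step 2: x=[1.5352 6.3047 10.2969 13.3281] v=[1.3906 -1.7813 -1.8125 0.8125]
Step 3: x=[1.9935 5.7622 9.7237 13.5273] v=[1.8330 -2.1700 -2.2930 0.7969]
Step 4: x=[2.4998 5.2438 9.1307 13.6261] v=[2.0252 -2.0736 -2.3720 0.3951]
Step 5: x=[2.9901 4.8683 8.6138 13.5380] v=[1.9612 -1.5022 -2.0678 -0.3526]
Step 6: x=[3.4103 4.7262 8.2442 13.2093] v=[1.6808 -0.5686 -1.4785 -1.3147]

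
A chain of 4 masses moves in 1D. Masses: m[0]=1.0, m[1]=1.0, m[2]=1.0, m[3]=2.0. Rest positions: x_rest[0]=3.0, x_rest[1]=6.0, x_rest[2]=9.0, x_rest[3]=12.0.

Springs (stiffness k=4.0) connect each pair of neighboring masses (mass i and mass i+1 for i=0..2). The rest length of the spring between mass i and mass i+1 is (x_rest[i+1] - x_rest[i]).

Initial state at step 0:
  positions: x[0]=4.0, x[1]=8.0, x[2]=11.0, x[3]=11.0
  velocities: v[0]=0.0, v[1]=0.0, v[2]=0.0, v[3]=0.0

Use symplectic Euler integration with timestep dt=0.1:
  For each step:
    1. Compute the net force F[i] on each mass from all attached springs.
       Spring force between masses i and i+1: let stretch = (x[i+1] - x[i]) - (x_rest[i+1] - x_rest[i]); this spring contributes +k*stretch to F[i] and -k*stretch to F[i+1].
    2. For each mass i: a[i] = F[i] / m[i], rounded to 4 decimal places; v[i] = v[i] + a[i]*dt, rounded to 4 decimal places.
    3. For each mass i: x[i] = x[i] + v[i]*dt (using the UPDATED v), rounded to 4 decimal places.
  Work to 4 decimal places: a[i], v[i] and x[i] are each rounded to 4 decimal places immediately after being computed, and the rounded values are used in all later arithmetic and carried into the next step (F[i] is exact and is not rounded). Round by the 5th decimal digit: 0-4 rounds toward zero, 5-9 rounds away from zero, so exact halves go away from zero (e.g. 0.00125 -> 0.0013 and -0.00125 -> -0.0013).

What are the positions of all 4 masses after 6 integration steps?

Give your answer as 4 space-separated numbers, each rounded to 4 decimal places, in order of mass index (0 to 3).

Step 0: x=[4.0000 8.0000 11.0000 11.0000] v=[0.0000 0.0000 0.0000 0.0000]
Step 1: x=[4.0400 7.9600 10.8800 11.0600] v=[0.4000 -0.4000 -1.2000 0.6000]
Step 2: x=[4.1168 7.8800 10.6504 11.1764] v=[0.7680 -0.8000 -2.2960 1.1640]
Step 3: x=[4.2241 7.7603 10.3310 11.3423] v=[1.0733 -1.1971 -3.1938 1.6588]
Step 4: x=[4.3529 7.6020 9.9492 11.5480] v=[1.2878 -1.5833 -3.8176 2.0565]
Step 5: x=[4.4916 7.4076 9.5375 11.7817] v=[1.3874 -1.9441 -4.1170 2.3367]
Step 6: x=[4.6270 7.1818 9.1304 12.0305] v=[1.3538 -2.2585 -4.0713 2.4879]

Answer: 4.6270 7.1818 9.1304 12.0305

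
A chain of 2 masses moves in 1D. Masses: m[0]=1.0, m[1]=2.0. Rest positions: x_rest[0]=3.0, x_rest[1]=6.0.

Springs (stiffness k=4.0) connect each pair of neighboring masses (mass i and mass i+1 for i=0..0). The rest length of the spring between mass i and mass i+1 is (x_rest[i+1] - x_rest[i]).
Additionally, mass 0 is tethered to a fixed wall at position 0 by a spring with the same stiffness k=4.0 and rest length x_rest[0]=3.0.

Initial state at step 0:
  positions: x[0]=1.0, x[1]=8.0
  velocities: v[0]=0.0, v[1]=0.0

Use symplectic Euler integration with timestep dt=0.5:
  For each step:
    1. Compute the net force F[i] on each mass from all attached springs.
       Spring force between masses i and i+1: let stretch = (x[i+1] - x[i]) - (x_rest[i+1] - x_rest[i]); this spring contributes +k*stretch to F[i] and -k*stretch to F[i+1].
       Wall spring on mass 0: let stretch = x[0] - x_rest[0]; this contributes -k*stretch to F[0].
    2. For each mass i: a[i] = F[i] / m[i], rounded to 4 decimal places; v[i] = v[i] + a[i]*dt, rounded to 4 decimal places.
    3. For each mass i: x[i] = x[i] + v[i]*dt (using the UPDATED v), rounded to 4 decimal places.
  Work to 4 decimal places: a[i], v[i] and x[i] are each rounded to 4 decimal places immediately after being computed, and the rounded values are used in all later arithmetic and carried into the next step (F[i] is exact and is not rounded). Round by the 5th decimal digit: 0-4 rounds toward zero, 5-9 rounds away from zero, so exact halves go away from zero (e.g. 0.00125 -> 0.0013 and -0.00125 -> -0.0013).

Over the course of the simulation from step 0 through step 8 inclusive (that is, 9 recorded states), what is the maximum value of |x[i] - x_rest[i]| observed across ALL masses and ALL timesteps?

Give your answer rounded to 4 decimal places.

Answer: 4.6250

Derivation:
Step 0: x=[1.0000 8.0000] v=[0.0000 0.0000]
Step 1: x=[7.0000 6.0000] v=[12.0000 -4.0000]
Step 2: x=[5.0000 6.0000] v=[-4.0000 0.0000]
Step 3: x=[-1.0000 7.0000] v=[-12.0000 2.0000]
Step 4: x=[2.0000 5.5000] v=[6.0000 -3.0000]
Step 5: x=[6.5000 3.7500] v=[9.0000 -3.5000]
Step 6: x=[1.7500 4.8750] v=[-9.5000 2.2500]
Step 7: x=[-1.6250 5.9375] v=[-6.7500 2.1250]
Step 8: x=[4.1875 4.7188] v=[11.6250 -2.4375]
Max displacement = 4.6250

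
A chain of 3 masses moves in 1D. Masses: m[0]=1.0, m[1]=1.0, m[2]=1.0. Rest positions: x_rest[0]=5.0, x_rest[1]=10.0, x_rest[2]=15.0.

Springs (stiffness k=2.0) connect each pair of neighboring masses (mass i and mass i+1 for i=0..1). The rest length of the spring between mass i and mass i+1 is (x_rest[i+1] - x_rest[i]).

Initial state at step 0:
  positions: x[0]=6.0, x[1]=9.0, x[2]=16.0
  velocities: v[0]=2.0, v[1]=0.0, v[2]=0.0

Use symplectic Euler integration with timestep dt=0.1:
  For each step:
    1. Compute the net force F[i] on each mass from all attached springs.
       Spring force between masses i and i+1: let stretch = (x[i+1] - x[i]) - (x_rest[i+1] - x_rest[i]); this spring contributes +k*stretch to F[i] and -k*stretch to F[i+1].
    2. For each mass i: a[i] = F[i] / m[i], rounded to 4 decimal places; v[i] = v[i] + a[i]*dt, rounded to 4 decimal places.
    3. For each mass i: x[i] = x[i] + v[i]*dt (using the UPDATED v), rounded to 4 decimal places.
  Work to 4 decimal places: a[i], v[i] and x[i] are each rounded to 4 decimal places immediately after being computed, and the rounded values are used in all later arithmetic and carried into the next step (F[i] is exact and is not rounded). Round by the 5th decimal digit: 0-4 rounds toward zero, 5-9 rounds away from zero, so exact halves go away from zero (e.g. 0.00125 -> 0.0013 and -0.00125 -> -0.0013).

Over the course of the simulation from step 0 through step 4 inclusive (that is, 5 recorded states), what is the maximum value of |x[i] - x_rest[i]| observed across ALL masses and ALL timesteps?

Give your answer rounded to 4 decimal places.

Answer: 1.3959

Derivation:
Step 0: x=[6.0000 9.0000 16.0000] v=[2.0000 0.0000 0.0000]
Step 1: x=[6.1600 9.0800 15.9600] v=[1.6000 0.8000 -0.4000]
Step 2: x=[6.2784 9.2392 15.8824] v=[1.1840 1.5920 -0.7760]
Step 3: x=[6.3560 9.4721 15.7719] v=[0.7762 2.3285 -1.1046]
Step 4: x=[6.3959 9.7686 15.6354] v=[0.3994 2.9652 -1.3646]
Max displacement = 1.3959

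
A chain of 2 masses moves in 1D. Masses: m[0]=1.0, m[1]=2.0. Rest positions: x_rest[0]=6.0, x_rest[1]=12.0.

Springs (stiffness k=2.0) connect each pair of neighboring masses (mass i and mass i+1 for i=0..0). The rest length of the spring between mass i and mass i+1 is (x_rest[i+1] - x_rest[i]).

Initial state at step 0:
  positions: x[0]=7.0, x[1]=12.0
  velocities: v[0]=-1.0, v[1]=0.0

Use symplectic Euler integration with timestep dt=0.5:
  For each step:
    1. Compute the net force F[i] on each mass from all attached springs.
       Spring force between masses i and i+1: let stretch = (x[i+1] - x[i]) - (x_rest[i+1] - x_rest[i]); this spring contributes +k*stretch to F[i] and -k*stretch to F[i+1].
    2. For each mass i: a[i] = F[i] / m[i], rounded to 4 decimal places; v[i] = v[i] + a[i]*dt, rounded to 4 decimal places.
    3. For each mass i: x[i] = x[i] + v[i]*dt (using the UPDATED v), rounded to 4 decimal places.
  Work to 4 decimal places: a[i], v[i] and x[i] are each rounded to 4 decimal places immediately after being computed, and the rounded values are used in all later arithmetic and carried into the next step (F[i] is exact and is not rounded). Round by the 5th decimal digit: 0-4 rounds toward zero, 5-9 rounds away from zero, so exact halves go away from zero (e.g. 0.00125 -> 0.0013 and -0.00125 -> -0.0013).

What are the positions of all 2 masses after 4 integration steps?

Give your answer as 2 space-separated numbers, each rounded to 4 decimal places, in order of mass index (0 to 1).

Step 0: x=[7.0000 12.0000] v=[-1.0000 0.0000]
Step 1: x=[6.0000 12.2500] v=[-2.0000 0.5000]
Step 2: x=[5.1250 12.4375] v=[-1.7500 0.3750]
Step 3: x=[4.9063 12.2969] v=[-0.4375 -0.2813]
Step 4: x=[5.3829 11.8086] v=[0.9531 -0.9766]

Answer: 5.3829 11.8086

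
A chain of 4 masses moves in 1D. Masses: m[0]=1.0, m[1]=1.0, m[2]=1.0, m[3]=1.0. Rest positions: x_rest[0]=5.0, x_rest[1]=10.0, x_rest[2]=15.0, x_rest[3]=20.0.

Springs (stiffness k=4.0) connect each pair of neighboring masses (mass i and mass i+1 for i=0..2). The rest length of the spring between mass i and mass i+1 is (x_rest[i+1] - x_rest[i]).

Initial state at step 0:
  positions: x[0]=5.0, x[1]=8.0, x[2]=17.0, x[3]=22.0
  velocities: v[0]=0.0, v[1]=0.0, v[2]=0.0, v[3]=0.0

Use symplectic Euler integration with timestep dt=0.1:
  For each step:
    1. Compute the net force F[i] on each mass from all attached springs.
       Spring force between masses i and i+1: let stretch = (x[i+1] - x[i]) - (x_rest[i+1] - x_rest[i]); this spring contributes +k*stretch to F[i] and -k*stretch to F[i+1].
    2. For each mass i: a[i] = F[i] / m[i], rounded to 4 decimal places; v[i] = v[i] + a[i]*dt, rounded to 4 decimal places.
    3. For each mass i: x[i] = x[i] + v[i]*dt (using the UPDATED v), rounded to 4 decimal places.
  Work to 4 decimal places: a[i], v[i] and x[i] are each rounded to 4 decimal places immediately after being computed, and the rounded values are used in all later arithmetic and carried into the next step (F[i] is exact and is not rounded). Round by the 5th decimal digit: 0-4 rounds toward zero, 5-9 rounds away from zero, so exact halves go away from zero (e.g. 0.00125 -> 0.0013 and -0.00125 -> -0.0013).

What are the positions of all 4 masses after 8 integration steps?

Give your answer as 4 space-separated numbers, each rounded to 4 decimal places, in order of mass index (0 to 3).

Step 0: x=[5.0000 8.0000 17.0000 22.0000] v=[0.0000 0.0000 0.0000 0.0000]
Step 1: x=[4.9200 8.2400 16.8400 22.0000] v=[-0.8000 2.4000 -1.6000 0.0000]
Step 2: x=[4.7728 8.6912 16.5424 21.9936] v=[-1.4720 4.5120 -2.9760 -0.0640]
Step 3: x=[4.5823 9.2997 16.1488 21.9692] v=[-1.9046 6.0851 -3.9360 -0.2445]
Step 4: x=[4.3805 9.9935 15.7141 21.9119] v=[-2.0176 6.9378 -4.3475 -0.5727]
Step 5: x=[4.2033 10.6916 15.2984 21.8067] v=[-1.7724 6.9808 -4.1566 -1.0518]
Step 6: x=[4.0856 11.3144 14.9588 21.6412] v=[-1.1771 6.2282 -3.3960 -1.6551]
Step 7: x=[4.0570 11.7938 14.7407 21.4084] v=[-0.2856 4.7944 -2.1808 -2.3281]
Step 8: x=[4.1379 12.0816 14.6715 21.1089] v=[0.8091 2.8784 -0.6925 -2.9952]

Answer: 4.1379 12.0816 14.6715 21.1089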